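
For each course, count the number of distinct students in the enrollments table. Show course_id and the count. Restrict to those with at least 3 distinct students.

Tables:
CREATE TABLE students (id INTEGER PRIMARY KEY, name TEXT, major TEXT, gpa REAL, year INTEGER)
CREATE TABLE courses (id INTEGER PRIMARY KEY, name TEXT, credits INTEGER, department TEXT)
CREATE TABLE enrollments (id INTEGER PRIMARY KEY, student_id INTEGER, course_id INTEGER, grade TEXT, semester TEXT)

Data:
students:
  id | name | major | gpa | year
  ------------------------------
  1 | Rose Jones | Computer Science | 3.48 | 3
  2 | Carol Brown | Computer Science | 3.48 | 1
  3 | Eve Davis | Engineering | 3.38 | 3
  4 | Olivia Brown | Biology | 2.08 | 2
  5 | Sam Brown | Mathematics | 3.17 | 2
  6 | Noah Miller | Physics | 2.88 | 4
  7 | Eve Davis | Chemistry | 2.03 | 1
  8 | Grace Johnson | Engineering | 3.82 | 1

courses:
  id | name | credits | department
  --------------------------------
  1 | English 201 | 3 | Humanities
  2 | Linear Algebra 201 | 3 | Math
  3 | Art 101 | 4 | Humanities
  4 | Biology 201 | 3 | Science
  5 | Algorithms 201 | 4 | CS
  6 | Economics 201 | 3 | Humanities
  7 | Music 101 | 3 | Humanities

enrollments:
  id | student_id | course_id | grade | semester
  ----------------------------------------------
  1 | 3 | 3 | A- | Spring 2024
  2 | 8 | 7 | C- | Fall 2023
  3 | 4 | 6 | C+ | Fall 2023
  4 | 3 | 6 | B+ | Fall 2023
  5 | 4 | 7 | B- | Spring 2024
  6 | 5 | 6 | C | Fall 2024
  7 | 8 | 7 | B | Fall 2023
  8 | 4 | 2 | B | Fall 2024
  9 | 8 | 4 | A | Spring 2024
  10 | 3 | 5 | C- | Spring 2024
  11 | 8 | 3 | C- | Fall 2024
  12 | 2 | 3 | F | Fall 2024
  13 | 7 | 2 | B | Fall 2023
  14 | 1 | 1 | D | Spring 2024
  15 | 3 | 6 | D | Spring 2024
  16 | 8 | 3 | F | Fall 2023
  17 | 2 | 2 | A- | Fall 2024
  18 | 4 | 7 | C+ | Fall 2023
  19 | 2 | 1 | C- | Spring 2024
SELECT course_id, COUNT(DISTINCT student_id) AS distinct_student_count FROM enrollments GROUP BY course_id HAVING COUNT(DISTINCT student_id) >= 3

Execution result:
course_id | distinct_student_count
2 | 3
3 | 3
6 | 3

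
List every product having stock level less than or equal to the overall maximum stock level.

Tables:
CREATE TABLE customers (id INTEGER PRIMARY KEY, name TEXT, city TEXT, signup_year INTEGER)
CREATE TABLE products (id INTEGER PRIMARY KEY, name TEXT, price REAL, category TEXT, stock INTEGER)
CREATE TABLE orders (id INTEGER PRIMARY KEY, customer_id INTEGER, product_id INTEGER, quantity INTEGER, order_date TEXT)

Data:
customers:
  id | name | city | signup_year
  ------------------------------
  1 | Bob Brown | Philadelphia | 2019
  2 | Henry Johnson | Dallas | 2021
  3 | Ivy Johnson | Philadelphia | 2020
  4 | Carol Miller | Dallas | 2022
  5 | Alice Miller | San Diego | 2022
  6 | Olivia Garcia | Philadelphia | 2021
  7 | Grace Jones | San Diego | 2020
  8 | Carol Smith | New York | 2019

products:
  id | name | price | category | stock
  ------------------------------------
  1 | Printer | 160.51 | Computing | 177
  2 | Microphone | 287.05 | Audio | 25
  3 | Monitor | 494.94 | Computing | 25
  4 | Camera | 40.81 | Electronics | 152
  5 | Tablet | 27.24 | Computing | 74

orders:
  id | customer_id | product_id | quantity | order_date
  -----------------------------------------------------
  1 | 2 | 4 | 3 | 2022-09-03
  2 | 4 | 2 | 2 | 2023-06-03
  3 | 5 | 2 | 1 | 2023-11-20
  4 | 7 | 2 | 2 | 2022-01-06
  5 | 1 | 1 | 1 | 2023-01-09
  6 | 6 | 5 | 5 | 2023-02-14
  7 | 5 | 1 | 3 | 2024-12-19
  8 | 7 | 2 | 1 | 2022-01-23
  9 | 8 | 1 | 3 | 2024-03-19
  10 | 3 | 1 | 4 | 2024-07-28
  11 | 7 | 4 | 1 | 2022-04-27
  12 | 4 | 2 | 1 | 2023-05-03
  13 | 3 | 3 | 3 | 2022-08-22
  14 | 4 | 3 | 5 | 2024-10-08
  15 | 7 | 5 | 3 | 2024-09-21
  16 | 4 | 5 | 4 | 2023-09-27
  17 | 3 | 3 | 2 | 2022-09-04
SELECT name, stock FROM products WHERE stock <= (SELECT MAX(stock) FROM products)

Execution result:
name | stock
Printer | 177
Microphone | 25
Monitor | 25
Camera | 152
Tablet | 74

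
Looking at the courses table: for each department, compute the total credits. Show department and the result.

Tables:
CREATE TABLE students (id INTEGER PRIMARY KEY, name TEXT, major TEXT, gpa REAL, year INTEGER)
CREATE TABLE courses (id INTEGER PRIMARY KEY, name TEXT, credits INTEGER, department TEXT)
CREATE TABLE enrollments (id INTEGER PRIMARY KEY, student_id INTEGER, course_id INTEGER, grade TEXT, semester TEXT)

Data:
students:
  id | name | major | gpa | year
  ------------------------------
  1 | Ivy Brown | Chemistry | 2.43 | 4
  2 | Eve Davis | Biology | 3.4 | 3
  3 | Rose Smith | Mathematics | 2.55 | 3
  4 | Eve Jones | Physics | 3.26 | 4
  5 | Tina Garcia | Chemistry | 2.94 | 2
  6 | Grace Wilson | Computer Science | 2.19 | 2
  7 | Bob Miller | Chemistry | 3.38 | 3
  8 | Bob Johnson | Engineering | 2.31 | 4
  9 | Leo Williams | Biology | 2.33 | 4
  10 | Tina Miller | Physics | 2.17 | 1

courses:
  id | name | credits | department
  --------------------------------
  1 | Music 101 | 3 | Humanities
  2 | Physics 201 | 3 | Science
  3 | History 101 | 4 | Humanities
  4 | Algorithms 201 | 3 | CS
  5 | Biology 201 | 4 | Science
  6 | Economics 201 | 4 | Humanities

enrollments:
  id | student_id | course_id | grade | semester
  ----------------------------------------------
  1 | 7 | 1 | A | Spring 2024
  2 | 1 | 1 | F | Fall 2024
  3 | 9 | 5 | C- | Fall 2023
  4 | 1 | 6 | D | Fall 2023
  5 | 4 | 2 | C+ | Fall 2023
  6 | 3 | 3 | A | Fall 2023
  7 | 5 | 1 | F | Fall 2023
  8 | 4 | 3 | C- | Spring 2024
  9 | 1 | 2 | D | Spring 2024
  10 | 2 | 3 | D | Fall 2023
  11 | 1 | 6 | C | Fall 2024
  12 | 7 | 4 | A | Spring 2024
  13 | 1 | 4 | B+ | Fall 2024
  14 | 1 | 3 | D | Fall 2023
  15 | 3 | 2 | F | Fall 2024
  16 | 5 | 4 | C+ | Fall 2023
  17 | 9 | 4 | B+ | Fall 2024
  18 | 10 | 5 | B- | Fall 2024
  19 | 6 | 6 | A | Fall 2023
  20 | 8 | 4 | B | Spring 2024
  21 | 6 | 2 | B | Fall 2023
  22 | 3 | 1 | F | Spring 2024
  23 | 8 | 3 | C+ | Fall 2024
SELECT department, SUM(credits) AS sum_credits FROM courses GROUP BY department

Execution result:
department | sum_credits
CS | 3
Humanities | 11
Science | 7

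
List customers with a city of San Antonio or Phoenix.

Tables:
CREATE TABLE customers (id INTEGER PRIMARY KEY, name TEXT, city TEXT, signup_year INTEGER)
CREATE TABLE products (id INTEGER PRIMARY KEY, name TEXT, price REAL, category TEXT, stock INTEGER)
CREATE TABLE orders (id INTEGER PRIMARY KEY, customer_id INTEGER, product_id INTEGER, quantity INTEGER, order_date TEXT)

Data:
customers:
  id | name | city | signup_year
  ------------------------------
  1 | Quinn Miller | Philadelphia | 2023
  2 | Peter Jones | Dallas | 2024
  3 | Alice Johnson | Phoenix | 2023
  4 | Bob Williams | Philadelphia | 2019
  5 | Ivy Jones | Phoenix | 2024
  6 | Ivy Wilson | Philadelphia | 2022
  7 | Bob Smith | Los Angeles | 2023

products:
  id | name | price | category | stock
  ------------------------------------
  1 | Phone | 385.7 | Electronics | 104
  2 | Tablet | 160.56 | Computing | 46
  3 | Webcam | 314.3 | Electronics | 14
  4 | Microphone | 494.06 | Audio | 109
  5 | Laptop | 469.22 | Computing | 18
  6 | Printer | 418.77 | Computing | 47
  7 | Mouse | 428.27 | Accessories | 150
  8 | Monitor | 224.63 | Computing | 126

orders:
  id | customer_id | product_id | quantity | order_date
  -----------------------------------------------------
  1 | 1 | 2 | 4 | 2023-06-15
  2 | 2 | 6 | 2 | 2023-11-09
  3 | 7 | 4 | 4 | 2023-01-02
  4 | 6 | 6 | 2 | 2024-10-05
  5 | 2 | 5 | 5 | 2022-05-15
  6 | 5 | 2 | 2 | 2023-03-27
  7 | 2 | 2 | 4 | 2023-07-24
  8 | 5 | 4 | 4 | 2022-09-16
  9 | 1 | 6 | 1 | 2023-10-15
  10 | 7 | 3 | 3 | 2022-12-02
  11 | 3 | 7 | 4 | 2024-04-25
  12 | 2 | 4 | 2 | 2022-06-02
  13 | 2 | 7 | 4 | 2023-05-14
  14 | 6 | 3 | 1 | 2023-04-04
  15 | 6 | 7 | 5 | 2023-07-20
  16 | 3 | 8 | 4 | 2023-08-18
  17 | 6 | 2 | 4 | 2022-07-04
SELECT name, city FROM customers WHERE city IN ('San Antonio', 'Phoenix')

Execution result:
name | city
Alice Johnson | Phoenix
Ivy Jones | Phoenix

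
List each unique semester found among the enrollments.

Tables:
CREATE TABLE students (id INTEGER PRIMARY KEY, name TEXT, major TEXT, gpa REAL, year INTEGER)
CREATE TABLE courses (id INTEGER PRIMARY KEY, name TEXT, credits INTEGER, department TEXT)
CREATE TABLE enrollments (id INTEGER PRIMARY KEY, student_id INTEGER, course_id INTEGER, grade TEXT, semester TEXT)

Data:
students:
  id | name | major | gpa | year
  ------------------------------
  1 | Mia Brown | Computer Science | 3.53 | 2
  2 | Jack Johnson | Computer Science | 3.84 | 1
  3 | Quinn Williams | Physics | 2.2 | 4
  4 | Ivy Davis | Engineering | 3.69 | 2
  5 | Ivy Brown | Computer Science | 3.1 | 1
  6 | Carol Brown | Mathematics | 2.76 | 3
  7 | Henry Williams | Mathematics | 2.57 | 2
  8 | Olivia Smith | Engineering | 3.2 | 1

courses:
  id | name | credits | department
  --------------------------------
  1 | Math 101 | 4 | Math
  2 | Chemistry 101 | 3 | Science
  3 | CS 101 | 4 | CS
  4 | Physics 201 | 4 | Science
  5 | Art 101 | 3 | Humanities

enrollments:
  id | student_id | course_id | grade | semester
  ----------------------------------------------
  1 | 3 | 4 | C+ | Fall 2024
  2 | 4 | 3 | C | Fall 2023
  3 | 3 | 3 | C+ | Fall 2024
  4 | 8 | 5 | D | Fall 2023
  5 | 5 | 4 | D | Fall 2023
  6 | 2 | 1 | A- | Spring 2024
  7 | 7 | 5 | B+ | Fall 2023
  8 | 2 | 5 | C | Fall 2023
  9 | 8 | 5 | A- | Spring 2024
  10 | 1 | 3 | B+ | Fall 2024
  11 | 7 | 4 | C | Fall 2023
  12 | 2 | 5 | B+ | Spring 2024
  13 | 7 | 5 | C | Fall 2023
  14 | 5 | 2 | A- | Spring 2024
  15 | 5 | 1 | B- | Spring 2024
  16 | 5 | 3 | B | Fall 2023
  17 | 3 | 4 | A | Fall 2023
SELECT DISTINCT semester FROM enrollments

Execution result:
semester
Fall 2024
Fall 2023
Spring 2024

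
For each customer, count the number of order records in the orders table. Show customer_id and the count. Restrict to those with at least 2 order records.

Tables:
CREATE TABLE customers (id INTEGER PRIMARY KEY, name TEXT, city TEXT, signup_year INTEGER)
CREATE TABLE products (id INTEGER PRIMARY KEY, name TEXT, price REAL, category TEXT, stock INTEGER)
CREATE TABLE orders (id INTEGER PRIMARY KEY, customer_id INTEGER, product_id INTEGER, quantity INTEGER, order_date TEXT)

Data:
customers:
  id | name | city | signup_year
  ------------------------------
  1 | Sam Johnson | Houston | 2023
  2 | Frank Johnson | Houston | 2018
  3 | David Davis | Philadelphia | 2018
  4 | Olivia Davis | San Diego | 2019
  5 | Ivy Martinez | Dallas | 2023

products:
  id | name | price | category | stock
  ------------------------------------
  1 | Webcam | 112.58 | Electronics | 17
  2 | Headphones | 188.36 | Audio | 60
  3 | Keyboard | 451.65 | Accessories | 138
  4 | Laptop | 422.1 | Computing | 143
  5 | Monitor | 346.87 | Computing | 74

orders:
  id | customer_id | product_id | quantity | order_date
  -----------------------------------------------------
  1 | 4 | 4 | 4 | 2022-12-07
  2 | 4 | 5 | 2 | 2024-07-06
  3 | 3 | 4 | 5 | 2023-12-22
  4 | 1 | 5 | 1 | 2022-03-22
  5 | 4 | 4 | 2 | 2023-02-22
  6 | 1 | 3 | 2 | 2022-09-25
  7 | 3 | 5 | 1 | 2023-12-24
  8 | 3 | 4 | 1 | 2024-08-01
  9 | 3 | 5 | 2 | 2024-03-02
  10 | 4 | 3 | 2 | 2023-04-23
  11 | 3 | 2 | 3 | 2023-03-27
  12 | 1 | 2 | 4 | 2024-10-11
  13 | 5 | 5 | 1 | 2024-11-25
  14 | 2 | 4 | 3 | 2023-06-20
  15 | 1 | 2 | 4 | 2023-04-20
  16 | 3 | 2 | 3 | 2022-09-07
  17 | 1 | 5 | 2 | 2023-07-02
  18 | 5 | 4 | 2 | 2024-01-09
SELECT customer_id, COUNT(*) AS order_count FROM orders GROUP BY customer_id HAVING COUNT(*) >= 2

Execution result:
customer_id | order_count
1 | 5
3 | 6
4 | 4
5 | 2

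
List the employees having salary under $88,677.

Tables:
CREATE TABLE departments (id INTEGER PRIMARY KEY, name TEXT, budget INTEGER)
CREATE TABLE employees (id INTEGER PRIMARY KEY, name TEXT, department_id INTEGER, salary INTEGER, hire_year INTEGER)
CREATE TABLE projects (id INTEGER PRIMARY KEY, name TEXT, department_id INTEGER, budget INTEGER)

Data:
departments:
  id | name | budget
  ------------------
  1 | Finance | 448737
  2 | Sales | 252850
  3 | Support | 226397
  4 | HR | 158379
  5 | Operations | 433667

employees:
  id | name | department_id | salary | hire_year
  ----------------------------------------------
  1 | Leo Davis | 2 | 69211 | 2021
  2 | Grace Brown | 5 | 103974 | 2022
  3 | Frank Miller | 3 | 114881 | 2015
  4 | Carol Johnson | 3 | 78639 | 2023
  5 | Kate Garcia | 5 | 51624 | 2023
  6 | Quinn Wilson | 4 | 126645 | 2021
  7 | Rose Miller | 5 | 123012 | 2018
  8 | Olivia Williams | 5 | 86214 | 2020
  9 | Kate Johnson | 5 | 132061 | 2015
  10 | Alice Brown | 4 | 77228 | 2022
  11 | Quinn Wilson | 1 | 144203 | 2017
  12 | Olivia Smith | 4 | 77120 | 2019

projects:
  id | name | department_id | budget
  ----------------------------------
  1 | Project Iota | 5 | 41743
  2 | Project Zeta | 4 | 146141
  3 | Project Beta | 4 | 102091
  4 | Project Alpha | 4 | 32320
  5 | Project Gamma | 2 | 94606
SELECT name, salary FROM employees WHERE salary < 88677

Execution result:
name | salary
Leo Davis | 69211
Carol Johnson | 78639
Kate Garcia | 51624
Olivia Williams | 86214
Alice Brown | 77228
Olivia Smith | 77120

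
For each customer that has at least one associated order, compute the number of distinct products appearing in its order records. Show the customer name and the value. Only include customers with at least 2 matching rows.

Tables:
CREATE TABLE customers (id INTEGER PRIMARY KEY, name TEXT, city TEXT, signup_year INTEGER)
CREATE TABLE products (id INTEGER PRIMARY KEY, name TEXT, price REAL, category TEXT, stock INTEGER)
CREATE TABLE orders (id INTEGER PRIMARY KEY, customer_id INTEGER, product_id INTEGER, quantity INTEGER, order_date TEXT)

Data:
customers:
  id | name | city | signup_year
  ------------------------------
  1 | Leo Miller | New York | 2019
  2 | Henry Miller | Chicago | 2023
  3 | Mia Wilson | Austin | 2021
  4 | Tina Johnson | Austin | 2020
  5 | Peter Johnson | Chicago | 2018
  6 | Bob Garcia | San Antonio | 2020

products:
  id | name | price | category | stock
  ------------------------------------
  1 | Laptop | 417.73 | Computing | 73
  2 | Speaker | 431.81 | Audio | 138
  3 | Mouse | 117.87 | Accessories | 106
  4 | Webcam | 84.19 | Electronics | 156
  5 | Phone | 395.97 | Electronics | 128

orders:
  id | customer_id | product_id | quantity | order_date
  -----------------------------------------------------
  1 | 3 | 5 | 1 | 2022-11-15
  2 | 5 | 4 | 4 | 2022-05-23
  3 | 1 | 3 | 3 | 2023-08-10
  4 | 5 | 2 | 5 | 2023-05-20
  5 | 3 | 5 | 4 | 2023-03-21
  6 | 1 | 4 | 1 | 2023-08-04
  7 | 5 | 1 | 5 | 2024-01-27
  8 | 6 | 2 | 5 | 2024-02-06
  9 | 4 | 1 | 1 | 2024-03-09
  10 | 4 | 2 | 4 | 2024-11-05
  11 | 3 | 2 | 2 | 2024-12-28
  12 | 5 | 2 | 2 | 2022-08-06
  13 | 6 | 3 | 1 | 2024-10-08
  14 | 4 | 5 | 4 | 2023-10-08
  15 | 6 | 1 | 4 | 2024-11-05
SELECT p.name, COUNT(DISTINCT c.product_id) AS distinct_product_count FROM orders c JOIN customers p ON c.customer_id = p.id GROUP BY p.id, p.name HAVING COUNT(*) >= 2

Execution result:
name | distinct_product_count
Leo Miller | 2
Mia Wilson | 2
Tina Johnson | 3
Peter Johnson | 3
Bob Garcia | 3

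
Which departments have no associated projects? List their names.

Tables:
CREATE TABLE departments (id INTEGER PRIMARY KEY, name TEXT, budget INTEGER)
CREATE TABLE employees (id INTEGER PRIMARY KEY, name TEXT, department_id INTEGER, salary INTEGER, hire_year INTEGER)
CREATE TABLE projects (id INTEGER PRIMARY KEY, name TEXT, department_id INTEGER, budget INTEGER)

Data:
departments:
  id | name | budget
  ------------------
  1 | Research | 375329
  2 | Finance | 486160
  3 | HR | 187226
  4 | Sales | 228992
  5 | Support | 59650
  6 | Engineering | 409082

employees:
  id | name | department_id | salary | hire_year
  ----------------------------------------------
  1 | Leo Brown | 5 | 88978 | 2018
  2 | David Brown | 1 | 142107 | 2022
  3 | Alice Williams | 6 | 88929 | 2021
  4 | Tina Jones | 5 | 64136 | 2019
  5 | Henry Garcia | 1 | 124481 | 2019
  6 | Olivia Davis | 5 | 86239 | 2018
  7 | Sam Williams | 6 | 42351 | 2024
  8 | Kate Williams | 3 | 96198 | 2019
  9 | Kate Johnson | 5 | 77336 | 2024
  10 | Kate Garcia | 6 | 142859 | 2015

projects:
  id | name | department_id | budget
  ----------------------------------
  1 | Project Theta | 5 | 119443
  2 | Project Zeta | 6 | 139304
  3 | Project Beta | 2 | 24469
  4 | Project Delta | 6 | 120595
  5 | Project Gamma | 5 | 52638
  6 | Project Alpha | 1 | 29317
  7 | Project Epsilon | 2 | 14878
SELECT p.name FROM departments p LEFT JOIN projects c ON c.department_id = p.id WHERE c.id IS NULL

Execution result:
name
HR
Sales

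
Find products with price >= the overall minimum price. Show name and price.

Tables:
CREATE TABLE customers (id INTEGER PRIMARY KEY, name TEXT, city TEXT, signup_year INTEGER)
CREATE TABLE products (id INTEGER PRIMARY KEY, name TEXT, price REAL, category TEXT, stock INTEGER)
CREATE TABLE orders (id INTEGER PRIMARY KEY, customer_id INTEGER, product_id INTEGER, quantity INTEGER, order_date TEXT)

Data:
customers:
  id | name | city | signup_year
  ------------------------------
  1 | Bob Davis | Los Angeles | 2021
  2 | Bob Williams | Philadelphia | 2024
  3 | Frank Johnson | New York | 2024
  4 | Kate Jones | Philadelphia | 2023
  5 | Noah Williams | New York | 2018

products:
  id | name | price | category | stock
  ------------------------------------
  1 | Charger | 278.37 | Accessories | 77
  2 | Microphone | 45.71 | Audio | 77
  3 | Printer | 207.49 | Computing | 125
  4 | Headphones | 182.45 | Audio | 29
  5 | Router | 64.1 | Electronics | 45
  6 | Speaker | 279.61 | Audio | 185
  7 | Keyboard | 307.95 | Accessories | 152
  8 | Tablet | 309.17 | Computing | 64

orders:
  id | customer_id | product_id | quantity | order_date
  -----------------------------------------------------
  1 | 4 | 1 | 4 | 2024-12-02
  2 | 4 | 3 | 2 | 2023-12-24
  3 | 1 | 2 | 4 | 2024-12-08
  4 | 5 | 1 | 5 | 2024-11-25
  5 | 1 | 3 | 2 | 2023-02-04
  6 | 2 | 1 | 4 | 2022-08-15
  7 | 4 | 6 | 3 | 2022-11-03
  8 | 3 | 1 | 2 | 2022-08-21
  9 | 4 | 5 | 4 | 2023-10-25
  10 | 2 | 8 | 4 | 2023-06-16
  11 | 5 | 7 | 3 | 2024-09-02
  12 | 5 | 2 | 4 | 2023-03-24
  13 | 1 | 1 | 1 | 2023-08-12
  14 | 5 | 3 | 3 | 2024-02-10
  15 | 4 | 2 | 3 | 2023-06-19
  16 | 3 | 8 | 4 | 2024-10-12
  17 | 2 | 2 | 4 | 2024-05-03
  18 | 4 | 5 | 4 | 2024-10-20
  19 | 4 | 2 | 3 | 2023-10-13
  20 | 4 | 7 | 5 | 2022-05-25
SELECT name, price FROM products WHERE price >= (SELECT MIN(price) FROM products)

Execution result:
name | price
Charger | 278.37
Microphone | 45.71
Printer | 207.49
Headphones | 182.45
Router | 64.10
Speaker | 279.61
Keyboard | 307.95
Tablet | 309.17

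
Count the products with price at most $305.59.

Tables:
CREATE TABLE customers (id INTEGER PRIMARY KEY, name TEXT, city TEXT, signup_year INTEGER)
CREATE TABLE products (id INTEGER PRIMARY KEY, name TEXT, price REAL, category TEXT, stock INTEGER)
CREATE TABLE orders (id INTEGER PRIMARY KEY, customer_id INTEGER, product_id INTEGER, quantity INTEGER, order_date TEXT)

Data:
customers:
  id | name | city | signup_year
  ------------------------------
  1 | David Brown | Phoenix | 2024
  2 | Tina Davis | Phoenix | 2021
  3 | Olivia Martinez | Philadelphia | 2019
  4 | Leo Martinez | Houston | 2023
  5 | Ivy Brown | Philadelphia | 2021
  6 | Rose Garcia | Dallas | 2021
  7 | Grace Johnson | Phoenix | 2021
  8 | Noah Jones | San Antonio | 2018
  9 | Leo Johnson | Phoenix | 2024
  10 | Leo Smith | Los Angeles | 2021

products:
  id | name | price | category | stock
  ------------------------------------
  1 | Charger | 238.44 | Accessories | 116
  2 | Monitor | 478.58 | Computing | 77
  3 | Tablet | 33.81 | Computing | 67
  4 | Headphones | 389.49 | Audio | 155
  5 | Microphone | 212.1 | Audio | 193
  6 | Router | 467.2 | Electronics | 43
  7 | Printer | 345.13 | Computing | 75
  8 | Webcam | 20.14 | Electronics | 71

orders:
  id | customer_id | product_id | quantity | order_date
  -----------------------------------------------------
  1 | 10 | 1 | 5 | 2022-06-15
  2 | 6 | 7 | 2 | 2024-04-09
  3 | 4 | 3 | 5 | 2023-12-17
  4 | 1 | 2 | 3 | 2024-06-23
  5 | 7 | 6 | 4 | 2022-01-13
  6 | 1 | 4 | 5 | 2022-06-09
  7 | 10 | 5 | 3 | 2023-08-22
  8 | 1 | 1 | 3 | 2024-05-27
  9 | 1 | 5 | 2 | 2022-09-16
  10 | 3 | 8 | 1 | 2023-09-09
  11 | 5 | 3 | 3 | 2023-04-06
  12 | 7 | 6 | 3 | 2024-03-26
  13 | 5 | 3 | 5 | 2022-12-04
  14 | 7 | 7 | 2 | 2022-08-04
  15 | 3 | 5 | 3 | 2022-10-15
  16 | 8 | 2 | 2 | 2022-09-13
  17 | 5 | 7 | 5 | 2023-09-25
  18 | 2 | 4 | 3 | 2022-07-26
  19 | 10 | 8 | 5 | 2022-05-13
SELECT COUNT(*) FROM products WHERE price <= 305.59

Execution result:
4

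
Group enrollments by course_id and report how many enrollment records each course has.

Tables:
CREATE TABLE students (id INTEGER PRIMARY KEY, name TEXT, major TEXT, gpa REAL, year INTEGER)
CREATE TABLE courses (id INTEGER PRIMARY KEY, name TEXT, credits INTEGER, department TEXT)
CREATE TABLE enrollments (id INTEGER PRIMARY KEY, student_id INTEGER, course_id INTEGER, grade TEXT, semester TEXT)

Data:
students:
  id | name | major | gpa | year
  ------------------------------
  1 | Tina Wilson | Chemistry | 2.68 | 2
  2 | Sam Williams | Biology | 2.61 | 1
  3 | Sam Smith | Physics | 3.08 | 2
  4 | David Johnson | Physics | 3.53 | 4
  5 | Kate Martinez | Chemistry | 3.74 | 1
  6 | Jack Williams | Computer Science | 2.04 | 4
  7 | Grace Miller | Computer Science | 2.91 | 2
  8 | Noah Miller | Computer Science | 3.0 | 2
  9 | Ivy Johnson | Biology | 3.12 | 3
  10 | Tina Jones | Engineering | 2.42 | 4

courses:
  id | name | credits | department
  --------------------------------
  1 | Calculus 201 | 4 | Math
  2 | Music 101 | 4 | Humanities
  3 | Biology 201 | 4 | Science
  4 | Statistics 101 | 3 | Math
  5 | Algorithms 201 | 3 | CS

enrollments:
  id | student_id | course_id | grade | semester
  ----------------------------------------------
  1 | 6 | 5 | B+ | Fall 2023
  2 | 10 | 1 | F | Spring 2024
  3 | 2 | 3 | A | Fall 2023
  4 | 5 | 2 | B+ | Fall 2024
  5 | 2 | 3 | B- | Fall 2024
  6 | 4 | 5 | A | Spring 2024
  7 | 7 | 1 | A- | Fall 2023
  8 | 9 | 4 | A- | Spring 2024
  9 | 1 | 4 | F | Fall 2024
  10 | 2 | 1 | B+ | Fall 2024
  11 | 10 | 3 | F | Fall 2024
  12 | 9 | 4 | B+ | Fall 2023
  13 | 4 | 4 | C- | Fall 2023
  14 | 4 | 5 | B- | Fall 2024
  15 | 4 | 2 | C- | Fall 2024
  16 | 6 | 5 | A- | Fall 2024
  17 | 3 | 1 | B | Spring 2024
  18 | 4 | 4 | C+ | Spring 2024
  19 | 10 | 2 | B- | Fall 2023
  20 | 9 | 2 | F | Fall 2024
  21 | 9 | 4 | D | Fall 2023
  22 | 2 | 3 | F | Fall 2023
SELECT course_id, COUNT(*) AS enrollment_count FROM enrollments GROUP BY course_id

Execution result:
course_id | enrollment_count
1 | 4
2 | 4
3 | 4
4 | 6
5 | 4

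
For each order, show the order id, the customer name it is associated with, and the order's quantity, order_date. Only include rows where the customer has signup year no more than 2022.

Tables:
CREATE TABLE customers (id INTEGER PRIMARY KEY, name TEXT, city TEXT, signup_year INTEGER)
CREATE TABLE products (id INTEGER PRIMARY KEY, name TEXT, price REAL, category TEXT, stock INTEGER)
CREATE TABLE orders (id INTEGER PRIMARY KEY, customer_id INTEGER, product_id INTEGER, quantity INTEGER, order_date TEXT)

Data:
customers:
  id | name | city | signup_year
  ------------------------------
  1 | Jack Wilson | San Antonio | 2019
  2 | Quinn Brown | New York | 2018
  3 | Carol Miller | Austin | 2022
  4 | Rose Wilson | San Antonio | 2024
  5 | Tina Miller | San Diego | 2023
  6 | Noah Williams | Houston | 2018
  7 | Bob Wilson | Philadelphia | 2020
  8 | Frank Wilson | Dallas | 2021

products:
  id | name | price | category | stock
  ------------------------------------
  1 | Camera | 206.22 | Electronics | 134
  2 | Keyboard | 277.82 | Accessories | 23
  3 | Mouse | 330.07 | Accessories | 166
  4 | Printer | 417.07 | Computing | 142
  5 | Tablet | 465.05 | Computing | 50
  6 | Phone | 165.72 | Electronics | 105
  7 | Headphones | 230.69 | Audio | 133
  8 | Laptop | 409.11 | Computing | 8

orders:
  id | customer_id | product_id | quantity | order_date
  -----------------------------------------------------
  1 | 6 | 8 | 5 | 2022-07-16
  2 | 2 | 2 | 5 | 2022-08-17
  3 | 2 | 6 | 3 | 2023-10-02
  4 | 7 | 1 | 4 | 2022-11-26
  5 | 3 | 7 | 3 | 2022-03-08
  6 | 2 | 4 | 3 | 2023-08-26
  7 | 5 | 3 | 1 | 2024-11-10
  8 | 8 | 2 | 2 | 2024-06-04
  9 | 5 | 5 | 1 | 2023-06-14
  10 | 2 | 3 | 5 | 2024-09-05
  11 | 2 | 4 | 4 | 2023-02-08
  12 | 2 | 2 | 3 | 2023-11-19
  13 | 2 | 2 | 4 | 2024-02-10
SELECT c.id, p.name AS customer, c.quantity, c.order_date FROM orders c JOIN customers p ON c.customer_id = p.id WHERE p.signup_year <= 2022

Execution result:
id | customer | quantity | order_date
1 | Noah Williams | 5 | 2022-07-16
2 | Quinn Brown | 5 | 2022-08-17
3 | Quinn Brown | 3 | 2023-10-02
4 | Bob Wilson | 4 | 2022-11-26
5 | Carol Miller | 3 | 2022-03-08
6 | Quinn Brown | 3 | 2023-08-26
8 | Frank Wilson | 2 | 2024-06-04
10 | Quinn Brown | 5 | 2024-09-05
11 | Quinn Brown | 4 | 2023-02-08
12 | Quinn Brown | 3 | 2023-11-19
13 | Quinn Brown | 4 | 2024-02-10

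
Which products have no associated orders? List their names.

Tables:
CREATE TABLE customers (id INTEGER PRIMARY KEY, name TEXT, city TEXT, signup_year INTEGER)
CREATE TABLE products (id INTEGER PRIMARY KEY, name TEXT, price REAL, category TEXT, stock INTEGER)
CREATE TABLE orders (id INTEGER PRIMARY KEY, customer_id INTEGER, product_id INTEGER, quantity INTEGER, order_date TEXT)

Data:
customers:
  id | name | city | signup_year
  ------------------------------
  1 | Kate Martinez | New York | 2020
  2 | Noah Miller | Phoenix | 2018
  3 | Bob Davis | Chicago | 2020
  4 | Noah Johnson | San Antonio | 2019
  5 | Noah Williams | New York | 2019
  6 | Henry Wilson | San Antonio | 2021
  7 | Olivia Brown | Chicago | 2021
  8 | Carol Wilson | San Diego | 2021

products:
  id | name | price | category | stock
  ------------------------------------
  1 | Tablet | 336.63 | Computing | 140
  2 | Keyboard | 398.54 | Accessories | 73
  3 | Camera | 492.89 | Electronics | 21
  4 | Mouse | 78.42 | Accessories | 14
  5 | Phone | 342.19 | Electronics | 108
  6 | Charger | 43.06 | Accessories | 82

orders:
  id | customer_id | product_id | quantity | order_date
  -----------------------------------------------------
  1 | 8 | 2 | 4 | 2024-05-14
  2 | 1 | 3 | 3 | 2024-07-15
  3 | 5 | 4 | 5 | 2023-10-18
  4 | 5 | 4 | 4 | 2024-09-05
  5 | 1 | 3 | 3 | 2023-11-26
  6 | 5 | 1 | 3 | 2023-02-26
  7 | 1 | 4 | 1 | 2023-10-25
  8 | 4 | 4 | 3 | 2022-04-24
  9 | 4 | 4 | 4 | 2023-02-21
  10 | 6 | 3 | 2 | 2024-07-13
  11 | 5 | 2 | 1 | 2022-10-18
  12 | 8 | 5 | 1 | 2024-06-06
SELECT p.name FROM products p LEFT JOIN orders c ON c.product_id = p.id WHERE c.id IS NULL

Execution result:
Charger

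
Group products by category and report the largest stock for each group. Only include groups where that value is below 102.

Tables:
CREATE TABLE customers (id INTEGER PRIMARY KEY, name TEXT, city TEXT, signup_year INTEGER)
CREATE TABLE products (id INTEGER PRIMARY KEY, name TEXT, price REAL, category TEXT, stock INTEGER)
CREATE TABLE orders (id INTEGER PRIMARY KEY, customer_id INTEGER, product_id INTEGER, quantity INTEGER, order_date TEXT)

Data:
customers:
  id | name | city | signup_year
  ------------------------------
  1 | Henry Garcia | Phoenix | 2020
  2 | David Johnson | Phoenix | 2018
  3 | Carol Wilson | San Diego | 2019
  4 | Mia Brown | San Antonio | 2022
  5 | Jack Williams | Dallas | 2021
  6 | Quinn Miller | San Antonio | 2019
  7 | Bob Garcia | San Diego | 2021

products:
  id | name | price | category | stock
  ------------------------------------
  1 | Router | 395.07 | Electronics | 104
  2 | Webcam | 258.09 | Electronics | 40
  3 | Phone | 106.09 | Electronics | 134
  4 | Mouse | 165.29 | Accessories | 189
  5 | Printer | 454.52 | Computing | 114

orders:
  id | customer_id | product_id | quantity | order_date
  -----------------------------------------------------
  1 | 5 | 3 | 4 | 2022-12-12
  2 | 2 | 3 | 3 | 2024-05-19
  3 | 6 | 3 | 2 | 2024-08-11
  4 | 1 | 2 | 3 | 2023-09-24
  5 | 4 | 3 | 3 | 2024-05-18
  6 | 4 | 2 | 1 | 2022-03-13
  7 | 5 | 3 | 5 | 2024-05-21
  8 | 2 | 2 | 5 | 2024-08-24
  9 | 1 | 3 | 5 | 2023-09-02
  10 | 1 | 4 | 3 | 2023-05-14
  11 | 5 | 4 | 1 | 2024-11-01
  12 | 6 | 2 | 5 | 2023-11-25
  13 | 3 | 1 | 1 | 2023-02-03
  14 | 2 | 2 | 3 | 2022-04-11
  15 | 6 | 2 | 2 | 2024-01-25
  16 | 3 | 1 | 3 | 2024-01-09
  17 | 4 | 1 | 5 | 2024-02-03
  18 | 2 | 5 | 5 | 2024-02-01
SELECT category, MAX(stock) AS max_stock FROM products GROUP BY category HAVING MAX(stock) < 102

Execution result:
(no rows)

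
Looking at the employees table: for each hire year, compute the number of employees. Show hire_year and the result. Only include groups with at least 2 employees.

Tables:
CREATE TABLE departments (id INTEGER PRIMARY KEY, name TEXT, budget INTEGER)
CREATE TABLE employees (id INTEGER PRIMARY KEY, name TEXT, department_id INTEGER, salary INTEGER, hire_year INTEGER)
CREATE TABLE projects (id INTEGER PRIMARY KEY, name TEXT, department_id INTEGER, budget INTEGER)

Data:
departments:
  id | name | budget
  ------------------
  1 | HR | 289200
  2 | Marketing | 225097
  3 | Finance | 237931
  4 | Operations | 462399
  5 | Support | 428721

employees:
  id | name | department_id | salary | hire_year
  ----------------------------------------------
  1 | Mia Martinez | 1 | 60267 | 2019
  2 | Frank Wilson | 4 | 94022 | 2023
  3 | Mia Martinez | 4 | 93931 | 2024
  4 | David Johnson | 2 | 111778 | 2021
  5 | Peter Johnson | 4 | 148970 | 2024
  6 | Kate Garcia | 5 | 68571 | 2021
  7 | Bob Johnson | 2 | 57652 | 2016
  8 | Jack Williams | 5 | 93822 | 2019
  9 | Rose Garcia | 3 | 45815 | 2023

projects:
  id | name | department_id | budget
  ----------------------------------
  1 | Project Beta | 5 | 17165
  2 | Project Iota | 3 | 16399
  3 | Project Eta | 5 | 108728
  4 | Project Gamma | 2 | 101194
SELECT hire_year, COUNT(*) AS n FROM employees GROUP BY hire_year HAVING COUNT(*) >= 2

Execution result:
hire_year | n
2019 | 2
2021 | 2
2023 | 2
2024 | 2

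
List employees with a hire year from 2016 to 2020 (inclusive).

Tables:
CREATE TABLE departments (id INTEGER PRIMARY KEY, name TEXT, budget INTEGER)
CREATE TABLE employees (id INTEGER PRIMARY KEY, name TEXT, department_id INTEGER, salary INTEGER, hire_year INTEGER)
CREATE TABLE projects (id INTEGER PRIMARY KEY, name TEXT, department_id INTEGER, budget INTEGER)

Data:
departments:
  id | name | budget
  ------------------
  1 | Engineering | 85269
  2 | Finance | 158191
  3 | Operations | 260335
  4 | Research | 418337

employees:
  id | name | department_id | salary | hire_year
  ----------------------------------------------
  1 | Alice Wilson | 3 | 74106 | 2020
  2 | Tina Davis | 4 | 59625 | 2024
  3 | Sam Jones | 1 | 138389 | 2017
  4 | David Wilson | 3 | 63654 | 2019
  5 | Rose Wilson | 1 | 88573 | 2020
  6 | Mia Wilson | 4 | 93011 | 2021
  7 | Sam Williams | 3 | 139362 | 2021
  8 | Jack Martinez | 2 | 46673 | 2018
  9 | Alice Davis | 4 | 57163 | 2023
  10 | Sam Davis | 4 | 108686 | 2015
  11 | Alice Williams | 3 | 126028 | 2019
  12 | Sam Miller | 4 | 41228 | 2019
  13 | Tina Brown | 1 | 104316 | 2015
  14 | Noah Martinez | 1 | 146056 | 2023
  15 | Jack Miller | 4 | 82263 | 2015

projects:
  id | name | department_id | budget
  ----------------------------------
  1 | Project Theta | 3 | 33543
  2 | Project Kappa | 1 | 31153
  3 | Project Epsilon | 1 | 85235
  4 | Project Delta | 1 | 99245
SELECT name, hire_year FROM employees WHERE hire_year BETWEEN 2016 AND 2020

Execution result:
name | hire_year
Alice Wilson | 2020
Sam Jones | 2017
David Wilson | 2019
Rose Wilson | 2020
Jack Martinez | 2018
Alice Williams | 2019
Sam Miller | 2019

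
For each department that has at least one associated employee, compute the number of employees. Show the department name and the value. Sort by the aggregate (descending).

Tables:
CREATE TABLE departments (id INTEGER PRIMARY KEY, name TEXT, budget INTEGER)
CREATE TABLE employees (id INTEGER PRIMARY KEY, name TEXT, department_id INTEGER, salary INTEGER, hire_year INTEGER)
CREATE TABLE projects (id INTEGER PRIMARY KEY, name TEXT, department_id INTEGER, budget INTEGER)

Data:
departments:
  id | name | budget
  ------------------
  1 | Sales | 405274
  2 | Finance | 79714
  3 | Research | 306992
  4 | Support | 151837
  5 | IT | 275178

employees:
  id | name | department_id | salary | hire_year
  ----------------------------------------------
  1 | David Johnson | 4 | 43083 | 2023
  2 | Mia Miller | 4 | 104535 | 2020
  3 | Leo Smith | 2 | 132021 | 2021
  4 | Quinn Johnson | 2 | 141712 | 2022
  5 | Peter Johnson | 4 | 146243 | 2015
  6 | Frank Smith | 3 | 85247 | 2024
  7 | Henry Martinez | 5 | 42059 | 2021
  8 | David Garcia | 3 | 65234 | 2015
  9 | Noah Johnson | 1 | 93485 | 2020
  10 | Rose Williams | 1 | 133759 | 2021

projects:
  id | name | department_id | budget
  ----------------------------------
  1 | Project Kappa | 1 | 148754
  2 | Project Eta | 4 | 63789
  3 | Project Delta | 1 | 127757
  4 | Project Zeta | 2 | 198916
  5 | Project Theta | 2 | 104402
SELECT p.name, COUNT(*) AS n FROM employees c JOIN departments p ON c.department_id = p.id GROUP BY p.id, p.name ORDER BY n DESC

Execution result:
name | n
Support | 3
Sales | 2
Finance | 2
Research | 2
IT | 1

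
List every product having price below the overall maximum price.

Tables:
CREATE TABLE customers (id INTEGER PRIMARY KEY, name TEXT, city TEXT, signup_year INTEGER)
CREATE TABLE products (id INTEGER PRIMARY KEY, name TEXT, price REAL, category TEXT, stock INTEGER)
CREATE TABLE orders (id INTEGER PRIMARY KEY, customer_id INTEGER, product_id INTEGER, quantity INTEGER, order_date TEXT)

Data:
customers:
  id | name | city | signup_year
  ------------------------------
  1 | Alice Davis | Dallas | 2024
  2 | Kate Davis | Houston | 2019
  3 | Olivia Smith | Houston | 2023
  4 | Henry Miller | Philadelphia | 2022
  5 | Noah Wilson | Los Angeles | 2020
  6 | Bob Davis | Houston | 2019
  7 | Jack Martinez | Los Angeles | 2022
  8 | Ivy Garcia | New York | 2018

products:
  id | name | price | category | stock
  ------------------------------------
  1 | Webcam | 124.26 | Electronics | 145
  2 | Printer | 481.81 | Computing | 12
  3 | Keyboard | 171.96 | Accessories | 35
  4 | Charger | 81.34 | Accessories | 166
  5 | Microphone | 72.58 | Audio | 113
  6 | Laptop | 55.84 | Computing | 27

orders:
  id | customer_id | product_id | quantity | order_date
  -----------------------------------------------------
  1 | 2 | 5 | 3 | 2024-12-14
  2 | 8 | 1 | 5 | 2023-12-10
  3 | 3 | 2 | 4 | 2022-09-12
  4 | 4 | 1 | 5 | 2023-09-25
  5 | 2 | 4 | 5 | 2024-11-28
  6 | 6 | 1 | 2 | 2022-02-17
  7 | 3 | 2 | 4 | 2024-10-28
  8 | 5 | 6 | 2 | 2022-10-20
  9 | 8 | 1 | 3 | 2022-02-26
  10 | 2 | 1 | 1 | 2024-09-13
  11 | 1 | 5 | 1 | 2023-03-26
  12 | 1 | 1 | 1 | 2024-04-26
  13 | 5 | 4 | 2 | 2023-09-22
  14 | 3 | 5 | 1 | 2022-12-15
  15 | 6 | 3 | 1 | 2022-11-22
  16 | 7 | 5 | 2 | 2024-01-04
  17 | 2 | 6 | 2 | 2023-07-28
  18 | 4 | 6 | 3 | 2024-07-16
SELECT name, price FROM products WHERE price < (SELECT MAX(price) FROM products)

Execution result:
name | price
Webcam | 124.26
Keyboard | 171.96
Charger | 81.34
Microphone | 72.58
Laptop | 55.84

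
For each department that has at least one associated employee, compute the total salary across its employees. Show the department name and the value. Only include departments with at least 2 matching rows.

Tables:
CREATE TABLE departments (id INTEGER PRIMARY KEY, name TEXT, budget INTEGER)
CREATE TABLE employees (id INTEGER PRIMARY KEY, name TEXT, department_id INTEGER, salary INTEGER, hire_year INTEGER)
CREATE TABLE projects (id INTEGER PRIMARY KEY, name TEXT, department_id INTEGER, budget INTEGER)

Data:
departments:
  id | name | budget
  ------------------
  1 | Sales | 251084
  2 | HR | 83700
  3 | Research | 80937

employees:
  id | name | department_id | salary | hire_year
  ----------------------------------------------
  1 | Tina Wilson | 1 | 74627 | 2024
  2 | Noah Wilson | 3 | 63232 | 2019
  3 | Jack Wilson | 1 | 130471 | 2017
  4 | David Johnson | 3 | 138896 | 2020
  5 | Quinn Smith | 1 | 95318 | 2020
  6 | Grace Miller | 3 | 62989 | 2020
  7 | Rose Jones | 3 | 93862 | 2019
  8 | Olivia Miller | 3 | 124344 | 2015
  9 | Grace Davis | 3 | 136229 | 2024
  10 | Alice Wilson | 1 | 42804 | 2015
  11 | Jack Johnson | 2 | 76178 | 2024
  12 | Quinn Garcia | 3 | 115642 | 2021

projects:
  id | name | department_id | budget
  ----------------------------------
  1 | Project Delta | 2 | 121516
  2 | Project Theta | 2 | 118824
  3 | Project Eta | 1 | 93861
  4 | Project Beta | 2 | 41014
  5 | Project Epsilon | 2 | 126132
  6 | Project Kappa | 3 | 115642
SELECT p.name, SUM(c.salary) AS sum_salary FROM employees c JOIN departments p ON c.department_id = p.id GROUP BY p.id, p.name HAVING COUNT(*) >= 2

Execution result:
name | sum_salary
Sales | 343220
Research | 735194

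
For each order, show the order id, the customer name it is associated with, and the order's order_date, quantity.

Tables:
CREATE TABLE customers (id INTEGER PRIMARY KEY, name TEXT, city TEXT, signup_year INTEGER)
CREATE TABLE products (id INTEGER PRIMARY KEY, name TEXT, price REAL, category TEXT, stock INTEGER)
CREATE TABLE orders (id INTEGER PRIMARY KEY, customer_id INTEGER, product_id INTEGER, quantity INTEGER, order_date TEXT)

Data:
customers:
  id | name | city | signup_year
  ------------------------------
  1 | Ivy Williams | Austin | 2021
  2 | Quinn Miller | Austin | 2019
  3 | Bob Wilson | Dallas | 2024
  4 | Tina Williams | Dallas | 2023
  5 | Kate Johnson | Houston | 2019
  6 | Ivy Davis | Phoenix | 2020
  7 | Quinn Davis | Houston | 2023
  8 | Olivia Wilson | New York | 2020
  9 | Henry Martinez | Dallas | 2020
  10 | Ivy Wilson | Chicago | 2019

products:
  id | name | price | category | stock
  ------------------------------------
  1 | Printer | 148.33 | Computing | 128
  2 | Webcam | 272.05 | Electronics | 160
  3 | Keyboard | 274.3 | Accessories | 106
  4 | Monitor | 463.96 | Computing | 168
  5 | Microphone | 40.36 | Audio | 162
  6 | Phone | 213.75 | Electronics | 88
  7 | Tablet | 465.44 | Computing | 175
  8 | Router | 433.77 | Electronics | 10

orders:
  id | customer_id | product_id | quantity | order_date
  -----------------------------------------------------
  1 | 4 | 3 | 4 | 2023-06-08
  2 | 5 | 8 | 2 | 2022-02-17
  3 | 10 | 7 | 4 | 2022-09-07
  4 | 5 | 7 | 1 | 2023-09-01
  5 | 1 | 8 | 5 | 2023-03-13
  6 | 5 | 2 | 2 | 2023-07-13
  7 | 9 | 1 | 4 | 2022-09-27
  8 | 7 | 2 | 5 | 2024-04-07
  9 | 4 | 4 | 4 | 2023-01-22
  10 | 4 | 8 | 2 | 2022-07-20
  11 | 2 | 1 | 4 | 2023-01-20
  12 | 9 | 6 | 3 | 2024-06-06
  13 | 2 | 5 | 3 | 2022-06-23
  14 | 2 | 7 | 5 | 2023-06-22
SELECT c.id, p.name AS customer, c.order_date, c.quantity FROM orders c JOIN customers p ON c.customer_id = p.id

Execution result:
id | customer | order_date | quantity
1 | Tina Williams | 2023-06-08 | 4
2 | Kate Johnson | 2022-02-17 | 2
3 | Ivy Wilson | 2022-09-07 | 4
4 | Kate Johnson | 2023-09-01 | 1
5 | Ivy Williams | 2023-03-13 | 5
6 | Kate Johnson | 2023-07-13 | 2
7 | Henry Martinez | 2022-09-27 | 4
8 | Quinn Davis | 2024-04-07 | 5
9 | Tina Williams | 2023-01-22 | 4
10 | Tina Williams | 2022-07-20 | 2
11 | Quinn Miller | 2023-01-20 | 4
12 | Henry Martinez | 2024-06-06 | 3
13 | Quinn Miller | 2022-06-23 | 3
14 | Quinn Miller | 2023-06-22 | 5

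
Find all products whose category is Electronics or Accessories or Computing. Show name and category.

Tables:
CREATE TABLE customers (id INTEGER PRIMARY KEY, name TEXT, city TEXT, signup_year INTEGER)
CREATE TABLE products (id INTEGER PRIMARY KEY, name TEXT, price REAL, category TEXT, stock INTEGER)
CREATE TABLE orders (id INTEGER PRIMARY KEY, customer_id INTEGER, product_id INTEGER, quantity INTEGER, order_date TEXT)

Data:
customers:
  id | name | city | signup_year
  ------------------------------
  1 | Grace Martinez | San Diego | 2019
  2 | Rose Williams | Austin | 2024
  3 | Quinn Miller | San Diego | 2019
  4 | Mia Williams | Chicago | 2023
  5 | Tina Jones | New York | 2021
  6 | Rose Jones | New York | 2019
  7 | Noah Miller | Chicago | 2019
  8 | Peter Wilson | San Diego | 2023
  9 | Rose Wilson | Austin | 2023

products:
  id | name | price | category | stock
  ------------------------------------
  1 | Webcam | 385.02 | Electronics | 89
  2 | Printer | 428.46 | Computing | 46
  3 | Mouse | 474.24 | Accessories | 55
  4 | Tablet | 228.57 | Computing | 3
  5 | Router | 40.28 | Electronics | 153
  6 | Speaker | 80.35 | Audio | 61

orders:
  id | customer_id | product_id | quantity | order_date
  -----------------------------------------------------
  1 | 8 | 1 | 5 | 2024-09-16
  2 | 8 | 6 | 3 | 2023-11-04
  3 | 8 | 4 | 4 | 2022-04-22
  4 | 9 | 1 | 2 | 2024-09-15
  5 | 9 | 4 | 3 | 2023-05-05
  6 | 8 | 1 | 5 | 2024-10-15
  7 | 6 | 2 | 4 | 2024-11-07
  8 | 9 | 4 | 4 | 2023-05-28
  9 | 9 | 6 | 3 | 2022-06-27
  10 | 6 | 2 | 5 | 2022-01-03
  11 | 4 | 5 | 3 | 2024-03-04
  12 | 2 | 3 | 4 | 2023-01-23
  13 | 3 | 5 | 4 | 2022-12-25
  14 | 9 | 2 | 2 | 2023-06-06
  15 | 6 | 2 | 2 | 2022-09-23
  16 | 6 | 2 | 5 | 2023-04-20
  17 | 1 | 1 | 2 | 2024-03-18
SELECT name, category FROM products WHERE category IN ('Electronics', 'Accessories', 'Computing')

Execution result:
name | category
Webcam | Electronics
Printer | Computing
Mouse | Accessories
Tablet | Computing
Router | Electronics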